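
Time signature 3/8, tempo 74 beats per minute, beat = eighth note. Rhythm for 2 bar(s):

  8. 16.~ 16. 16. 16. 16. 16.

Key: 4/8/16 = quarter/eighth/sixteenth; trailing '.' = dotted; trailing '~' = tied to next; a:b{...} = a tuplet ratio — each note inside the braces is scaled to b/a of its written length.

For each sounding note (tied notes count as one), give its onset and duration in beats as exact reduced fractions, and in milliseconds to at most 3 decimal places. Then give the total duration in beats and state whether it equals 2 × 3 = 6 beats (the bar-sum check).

1) 0.0ms=0b +1216.216ms=3/2b
2) 1216.216ms=3/2b +1216.216ms=3/2b
3) 2432.432ms=3b +608.108ms=3/4b
4) 3040.541ms=15/4b +608.108ms=3/4b
5) 3648.649ms=9/2b +608.108ms=3/4b
6) 4256.757ms=21/4b +608.108ms=3/4b
Σ=6b of 6 (74bpm 3/8) — PASS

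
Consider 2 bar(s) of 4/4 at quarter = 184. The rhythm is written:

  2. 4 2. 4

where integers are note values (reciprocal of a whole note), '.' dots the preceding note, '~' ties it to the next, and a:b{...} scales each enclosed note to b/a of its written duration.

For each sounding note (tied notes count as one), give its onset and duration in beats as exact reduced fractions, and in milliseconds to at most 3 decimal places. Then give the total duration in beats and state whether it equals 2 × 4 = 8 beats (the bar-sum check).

1) 0.0ms=0b +978.261ms=3b
2) 978.261ms=3b +326.087ms=1b
3) 1304.348ms=4b +978.261ms=3b
4) 2282.609ms=7b +326.087ms=1b
Σ=8b of 8 (184bpm 4/4) — PASS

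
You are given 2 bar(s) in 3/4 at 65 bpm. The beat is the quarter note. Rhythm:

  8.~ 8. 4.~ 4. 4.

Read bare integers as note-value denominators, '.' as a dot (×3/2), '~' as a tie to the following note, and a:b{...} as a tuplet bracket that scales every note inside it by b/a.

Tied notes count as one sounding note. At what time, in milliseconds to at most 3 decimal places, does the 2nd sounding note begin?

1. 0.0ms @ 0 + 1384.615ms (3/2)
2. 1384.615ms @ 3/2 + 2769.231ms (3)
3. 4153.846ms @ 9/2 + 1384.615ms (3/2)

note 2 onset = 3/2b = 1384.615ms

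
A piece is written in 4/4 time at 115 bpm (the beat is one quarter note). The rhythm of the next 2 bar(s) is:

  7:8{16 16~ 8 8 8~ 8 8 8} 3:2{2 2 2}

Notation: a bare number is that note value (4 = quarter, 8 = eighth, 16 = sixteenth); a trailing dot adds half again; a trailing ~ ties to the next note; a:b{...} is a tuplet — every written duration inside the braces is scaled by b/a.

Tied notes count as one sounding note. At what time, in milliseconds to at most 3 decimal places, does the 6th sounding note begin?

note 6 onset = 24/7b = 1788.82ms

1. 0.0ms @ 0 + 149.068ms (2/7)
2. 149.068ms @ 2/7 + 447.205ms (6/7)
3. 596.273ms @ 8/7 + 298.137ms (4/7)
4. 894.41ms @ 12/7 + 596.273ms (8/7)
5. 1490.683ms @ 20/7 + 298.137ms (4/7)
6. 1788.82ms @ 24/7 + 298.137ms (4/7)
7. 2086.957ms @ 4 + 695.652ms (4/3)
8. 2782.609ms @ 16/3 + 695.652ms (4/3)
9. 3478.261ms @ 20/3 + 695.652ms (4/3)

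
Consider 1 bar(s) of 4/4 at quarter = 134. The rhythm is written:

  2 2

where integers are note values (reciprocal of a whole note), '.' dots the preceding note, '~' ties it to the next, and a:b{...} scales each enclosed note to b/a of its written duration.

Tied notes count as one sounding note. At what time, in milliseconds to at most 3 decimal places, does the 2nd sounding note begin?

1. 0.0ms @ 0 + 895.522ms (2)
2. 895.522ms @ 2 + 895.522ms (2)

note 2 onset = 2b = 895.522ms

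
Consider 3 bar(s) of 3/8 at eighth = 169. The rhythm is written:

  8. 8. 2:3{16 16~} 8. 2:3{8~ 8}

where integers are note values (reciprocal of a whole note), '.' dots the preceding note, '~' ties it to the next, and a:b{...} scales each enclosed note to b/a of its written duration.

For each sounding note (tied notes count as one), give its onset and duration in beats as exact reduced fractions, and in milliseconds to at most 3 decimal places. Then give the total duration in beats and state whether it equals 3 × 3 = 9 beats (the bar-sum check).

1) 0.0ms=0b +532.544ms=3/2b
2) 532.544ms=3/2b +532.544ms=3/2b
3) 1065.089ms=3b +266.272ms=3/4b
4) 1331.361ms=15/4b +798.817ms=9/4b
5) 2130.178ms=6b +1065.089ms=3b
Σ=9b of 9 (169bpm 3/8) — PASS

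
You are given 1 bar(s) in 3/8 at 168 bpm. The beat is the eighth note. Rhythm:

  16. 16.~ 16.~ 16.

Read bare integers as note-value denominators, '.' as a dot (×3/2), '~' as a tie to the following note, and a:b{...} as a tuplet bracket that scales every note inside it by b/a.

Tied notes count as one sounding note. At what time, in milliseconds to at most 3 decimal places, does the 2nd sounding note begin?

1. 0.0ms @ 0 + 267.857ms (3/4)
2. 267.857ms @ 3/4 + 803.571ms (9/4)

note 2 onset = 3/4b = 267.857ms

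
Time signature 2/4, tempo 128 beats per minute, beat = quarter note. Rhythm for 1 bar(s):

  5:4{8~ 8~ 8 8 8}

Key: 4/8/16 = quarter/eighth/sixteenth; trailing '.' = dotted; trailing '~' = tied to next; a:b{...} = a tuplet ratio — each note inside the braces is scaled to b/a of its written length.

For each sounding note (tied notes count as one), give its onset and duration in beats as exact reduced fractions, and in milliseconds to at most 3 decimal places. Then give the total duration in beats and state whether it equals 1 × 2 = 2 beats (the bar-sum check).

1) 0.0ms=0b +562.5ms=6/5b
2) 562.5ms=6/5b +187.5ms=2/5b
3) 750.0ms=8/5b +187.5ms=2/5b
Σ=2b of 2 (128bpm 2/4) — PASS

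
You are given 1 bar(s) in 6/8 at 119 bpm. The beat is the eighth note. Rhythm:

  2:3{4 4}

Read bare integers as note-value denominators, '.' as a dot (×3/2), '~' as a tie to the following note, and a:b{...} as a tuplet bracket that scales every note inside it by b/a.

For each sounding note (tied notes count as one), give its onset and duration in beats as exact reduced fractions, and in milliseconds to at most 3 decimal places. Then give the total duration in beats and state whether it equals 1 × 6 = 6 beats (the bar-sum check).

1) 0.0ms=0b +1512.605ms=3b
2) 1512.605ms=3b +1512.605ms=3b
Σ=6b of 6 (119bpm 6/8) — PASS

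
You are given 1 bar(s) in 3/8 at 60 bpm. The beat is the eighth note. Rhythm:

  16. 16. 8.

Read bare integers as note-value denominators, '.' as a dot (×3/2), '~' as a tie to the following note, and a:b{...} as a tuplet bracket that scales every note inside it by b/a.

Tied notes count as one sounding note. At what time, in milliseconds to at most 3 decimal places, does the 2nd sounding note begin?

1. 0.0ms @ 0 + 750.0ms (3/4)
2. 750.0ms @ 3/4 + 750.0ms (3/4)
3. 1500.0ms @ 3/2 + 1500.0ms (3/2)

note 2 onset = 3/4b = 750.0ms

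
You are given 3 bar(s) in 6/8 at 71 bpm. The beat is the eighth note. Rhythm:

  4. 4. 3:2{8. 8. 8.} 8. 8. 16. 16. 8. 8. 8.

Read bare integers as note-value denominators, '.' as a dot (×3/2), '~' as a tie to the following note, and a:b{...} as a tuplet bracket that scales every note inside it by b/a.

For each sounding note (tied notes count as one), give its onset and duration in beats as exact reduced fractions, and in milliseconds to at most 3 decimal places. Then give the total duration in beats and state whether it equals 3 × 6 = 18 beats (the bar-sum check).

1) 0.0ms=0b +2535.211ms=3b
2) 2535.211ms=3b +2535.211ms=3b
3) 5070.423ms=6b +845.07ms=1b
4) 5915.493ms=7b +845.07ms=1b
5) 6760.563ms=8b +845.07ms=1b
6) 7605.634ms=9b +1267.606ms=3/2b
7) 8873.239ms=21/2b +1267.606ms=3/2b
8) 10140.845ms=12b +633.803ms=3/4b
9) 10774.648ms=51/4b +633.803ms=3/4b
10) 11408.451ms=27/2b +1267.606ms=3/2b
11) 12676.056ms=15b +1267.606ms=3/2b
12) 13943.662ms=33/2b +1267.606ms=3/2b
Σ=18b of 18 (71bpm 6/8) — PASS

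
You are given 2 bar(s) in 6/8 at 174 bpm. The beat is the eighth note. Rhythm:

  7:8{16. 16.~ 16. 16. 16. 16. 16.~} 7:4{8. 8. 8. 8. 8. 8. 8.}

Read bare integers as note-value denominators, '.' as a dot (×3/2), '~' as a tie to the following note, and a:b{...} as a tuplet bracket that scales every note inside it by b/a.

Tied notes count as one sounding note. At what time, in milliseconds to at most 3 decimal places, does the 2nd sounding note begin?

note 2 onset = 6/7b = 295.567ms

1. 0.0ms @ 0 + 295.567ms (6/7)
2. 295.567ms @ 6/7 + 591.133ms (12/7)
3. 886.7ms @ 18/7 + 295.567ms (6/7)
4. 1182.266ms @ 24/7 + 295.567ms (6/7)
5. 1477.833ms @ 30/7 + 295.567ms (6/7)
6. 1773.399ms @ 36/7 + 591.133ms (12/7)
7. 2364.532ms @ 48/7 + 295.567ms (6/7)
8. 2660.099ms @ 54/7 + 295.567ms (6/7)
9. 2955.665ms @ 60/7 + 295.567ms (6/7)
10. 3251.232ms @ 66/7 + 295.567ms (6/7)
11. 3546.798ms @ 72/7 + 295.567ms (6/7)
12. 3842.365ms @ 78/7 + 295.567ms (6/7)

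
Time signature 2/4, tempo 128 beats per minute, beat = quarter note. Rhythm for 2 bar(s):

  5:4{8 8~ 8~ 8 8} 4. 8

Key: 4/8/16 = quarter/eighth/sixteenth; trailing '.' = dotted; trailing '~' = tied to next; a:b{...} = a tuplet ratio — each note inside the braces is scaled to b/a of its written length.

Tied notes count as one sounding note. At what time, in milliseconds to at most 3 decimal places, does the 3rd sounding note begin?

1. 0.0ms @ 0 + 187.5ms (2/5)
2. 187.5ms @ 2/5 + 562.5ms (6/5)
3. 750.0ms @ 8/5 + 187.5ms (2/5)
4. 937.5ms @ 2 + 703.125ms (3/2)
5. 1640.625ms @ 7/2 + 234.375ms (1/2)

note 3 onset = 8/5b = 750.0ms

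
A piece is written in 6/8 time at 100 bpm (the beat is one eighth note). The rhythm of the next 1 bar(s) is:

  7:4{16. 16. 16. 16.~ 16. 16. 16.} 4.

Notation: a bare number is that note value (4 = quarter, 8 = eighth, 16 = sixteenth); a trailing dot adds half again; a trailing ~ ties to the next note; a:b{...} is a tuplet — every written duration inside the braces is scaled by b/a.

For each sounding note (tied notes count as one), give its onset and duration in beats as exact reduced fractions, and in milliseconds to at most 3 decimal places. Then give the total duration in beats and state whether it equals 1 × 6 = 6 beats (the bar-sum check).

1) 0.0ms=0b +257.143ms=3/7b
2) 257.143ms=3/7b +257.143ms=3/7b
3) 514.286ms=6/7b +257.143ms=3/7b
4) 771.429ms=9/7b +514.286ms=6/7b
5) 1285.714ms=15/7b +257.143ms=3/7b
6) 1542.857ms=18/7b +257.143ms=3/7b
7) 1800.0ms=3b +1800.0ms=3b
Σ=6b of 6 (100bpm 6/8) — PASS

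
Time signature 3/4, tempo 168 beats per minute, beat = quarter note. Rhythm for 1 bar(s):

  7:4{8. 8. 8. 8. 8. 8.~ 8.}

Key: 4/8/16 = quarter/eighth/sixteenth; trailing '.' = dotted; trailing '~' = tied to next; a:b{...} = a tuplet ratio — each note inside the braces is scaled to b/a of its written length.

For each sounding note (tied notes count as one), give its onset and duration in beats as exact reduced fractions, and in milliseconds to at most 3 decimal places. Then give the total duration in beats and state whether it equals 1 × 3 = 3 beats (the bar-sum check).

1) 0.0ms=0b +153.061ms=3/7b
2) 153.061ms=3/7b +153.061ms=3/7b
3) 306.122ms=6/7b +153.061ms=3/7b
4) 459.184ms=9/7b +153.061ms=3/7b
5) 612.245ms=12/7b +153.061ms=3/7b
6) 765.306ms=15/7b +306.122ms=6/7b
Σ=3b of 3 (168bpm 3/4) — PASS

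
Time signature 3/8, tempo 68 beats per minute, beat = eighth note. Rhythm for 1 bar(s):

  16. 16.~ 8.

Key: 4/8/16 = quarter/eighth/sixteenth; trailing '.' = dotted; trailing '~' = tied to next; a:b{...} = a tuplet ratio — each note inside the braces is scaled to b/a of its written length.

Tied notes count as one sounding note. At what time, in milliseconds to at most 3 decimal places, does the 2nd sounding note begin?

note 2 onset = 3/4b = 661.765ms

1. 0.0ms @ 0 + 661.765ms (3/4)
2. 661.765ms @ 3/4 + 1985.294ms (9/4)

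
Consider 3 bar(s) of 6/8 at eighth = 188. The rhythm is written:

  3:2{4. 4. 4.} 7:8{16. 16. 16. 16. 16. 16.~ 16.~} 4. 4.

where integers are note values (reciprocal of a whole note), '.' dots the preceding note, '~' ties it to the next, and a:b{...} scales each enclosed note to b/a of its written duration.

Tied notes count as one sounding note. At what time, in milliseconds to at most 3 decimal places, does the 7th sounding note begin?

1. 0.0ms @ 0 + 638.298ms (2)
2. 638.298ms @ 2 + 638.298ms (2)
3. 1276.596ms @ 4 + 638.298ms (2)
4. 1914.894ms @ 6 + 273.556ms (6/7)
5. 2188.45ms @ 48/7 + 273.556ms (6/7)
6. 2462.006ms @ 54/7 + 273.556ms (6/7)
7. 2735.562ms @ 60/7 + 273.556ms (6/7)
8. 3009.119ms @ 66/7 + 273.556ms (6/7)
9. 3282.675ms @ 72/7 + 1504.559ms (33/7)
10. 4787.234ms @ 15 + 957.447ms (3)

note 7 onset = 60/7b = 2735.562ms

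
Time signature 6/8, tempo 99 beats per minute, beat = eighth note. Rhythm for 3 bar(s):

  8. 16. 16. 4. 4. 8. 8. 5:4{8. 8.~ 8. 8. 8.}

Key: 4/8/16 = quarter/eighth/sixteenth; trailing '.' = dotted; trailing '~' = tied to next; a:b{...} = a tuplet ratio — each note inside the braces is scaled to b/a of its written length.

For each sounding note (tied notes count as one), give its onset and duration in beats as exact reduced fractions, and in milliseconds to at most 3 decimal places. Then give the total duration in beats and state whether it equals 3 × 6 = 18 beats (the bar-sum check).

1) 0.0ms=0b +909.091ms=3/2b
2) 909.091ms=3/2b +454.545ms=3/4b
3) 1363.636ms=9/4b +454.545ms=3/4b
4) 1818.182ms=3b +1818.182ms=3b
5) 3636.364ms=6b +1818.182ms=3b
6) 5454.545ms=9b +909.091ms=3/2b
7) 6363.636ms=21/2b +909.091ms=3/2b
8) 7272.727ms=12b +727.273ms=6/5b
9) 8000.0ms=66/5b +1454.545ms=12/5b
10) 9454.545ms=78/5b +727.273ms=6/5b
11) 10181.818ms=84/5b +727.273ms=6/5b
Σ=18b of 18 (99bpm 6/8) — PASS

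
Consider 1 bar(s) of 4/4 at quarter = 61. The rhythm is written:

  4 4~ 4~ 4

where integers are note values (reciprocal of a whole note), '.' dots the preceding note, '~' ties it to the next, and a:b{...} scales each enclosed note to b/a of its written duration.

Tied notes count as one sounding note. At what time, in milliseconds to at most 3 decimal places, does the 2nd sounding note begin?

note 2 onset = 1b = 983.607ms

1. 0.0ms @ 0 + 983.607ms (1)
2. 983.607ms @ 1 + 2950.82ms (3)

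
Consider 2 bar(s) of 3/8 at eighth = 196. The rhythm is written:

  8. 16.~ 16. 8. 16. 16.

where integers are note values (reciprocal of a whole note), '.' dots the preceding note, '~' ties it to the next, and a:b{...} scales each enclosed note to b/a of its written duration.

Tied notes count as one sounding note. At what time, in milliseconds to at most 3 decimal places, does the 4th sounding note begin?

note 4 onset = 9/2b = 1377.551ms

1. 0.0ms @ 0 + 459.184ms (3/2)
2. 459.184ms @ 3/2 + 459.184ms (3/2)
3. 918.367ms @ 3 + 459.184ms (3/2)
4. 1377.551ms @ 9/2 + 229.592ms (3/4)
5. 1607.143ms @ 21/4 + 229.592ms (3/4)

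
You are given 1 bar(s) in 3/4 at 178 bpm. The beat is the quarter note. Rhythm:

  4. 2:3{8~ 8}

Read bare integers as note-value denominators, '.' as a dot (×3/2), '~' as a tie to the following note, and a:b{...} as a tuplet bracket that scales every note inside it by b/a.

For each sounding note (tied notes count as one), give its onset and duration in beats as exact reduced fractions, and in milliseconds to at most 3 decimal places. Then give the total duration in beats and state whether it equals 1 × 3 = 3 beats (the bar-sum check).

1) 0.0ms=0b +505.618ms=3/2b
2) 505.618ms=3/2b +505.618ms=3/2b
Σ=3b of 3 (178bpm 3/4) — PASS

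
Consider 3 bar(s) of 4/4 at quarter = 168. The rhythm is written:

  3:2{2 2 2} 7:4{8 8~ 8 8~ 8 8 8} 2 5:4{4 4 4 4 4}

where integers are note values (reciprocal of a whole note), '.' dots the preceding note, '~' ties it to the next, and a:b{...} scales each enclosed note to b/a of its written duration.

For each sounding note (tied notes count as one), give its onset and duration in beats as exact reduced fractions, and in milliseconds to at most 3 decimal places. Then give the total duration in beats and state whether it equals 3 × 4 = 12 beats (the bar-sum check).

1) 0.0ms=0b +476.19ms=4/3b
2) 476.19ms=4/3b +476.19ms=4/3b
3) 952.381ms=8/3b +476.19ms=4/3b
4) 1428.571ms=4b +102.041ms=2/7b
5) 1530.612ms=30/7b +204.082ms=4/7b
6) 1734.694ms=34/7b +204.082ms=4/7b
7) 1938.776ms=38/7b +102.041ms=2/7b
8) 2040.816ms=40/7b +102.041ms=2/7b
9) 2142.857ms=6b +714.286ms=2b
10) 2857.143ms=8b +285.714ms=4/5b
11) 3142.857ms=44/5b +285.714ms=4/5b
12) 3428.571ms=48/5b +285.714ms=4/5b
13) 3714.286ms=52/5b +285.714ms=4/5b
14) 4000.0ms=56/5b +285.714ms=4/5b
Σ=12b of 12 (168bpm 4/4) — PASS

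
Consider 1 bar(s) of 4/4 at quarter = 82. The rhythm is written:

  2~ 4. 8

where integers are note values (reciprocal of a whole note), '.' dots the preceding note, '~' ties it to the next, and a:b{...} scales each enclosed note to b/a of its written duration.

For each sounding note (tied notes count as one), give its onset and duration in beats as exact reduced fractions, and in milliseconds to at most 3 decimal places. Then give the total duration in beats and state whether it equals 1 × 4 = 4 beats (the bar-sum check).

1) 0.0ms=0b +2560.976ms=7/2b
2) 2560.976ms=7/2b +365.854ms=1/2b
Σ=4b of 4 (82bpm 4/4) — PASS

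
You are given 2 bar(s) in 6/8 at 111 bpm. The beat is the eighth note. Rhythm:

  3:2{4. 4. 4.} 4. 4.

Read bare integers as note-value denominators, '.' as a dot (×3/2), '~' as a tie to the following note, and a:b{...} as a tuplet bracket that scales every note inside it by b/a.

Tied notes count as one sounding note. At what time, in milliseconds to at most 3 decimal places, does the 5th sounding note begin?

1. 0.0ms @ 0 + 1081.081ms (2)
2. 1081.081ms @ 2 + 1081.081ms (2)
3. 2162.162ms @ 4 + 1081.081ms (2)
4. 3243.243ms @ 6 + 1621.622ms (3)
5. 4864.865ms @ 9 + 1621.622ms (3)

note 5 onset = 9b = 4864.865ms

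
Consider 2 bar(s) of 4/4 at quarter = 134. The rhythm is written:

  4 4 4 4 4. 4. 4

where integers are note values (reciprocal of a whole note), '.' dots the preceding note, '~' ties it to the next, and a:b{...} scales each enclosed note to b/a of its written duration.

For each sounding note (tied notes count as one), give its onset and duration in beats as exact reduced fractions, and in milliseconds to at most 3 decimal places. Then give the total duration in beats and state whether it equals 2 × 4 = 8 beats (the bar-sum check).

1) 0.0ms=0b +447.761ms=1b
2) 447.761ms=1b +447.761ms=1b
3) 895.522ms=2b +447.761ms=1b
4) 1343.284ms=3b +447.761ms=1b
5) 1791.045ms=4b +671.642ms=3/2b
6) 2462.687ms=11/2b +671.642ms=3/2b
7) 3134.328ms=7b +447.761ms=1b
Σ=8b of 8 (134bpm 4/4) — PASS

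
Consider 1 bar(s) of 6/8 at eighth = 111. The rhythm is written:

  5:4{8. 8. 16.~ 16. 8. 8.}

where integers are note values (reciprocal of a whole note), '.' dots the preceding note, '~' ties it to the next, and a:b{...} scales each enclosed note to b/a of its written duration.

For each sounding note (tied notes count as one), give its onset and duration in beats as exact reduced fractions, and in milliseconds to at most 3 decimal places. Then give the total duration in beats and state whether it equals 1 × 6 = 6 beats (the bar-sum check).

1) 0.0ms=0b +648.649ms=6/5b
2) 648.649ms=6/5b +648.649ms=6/5b
3) 1297.297ms=12/5b +648.649ms=6/5b
4) 1945.946ms=18/5b +648.649ms=6/5b
5) 2594.595ms=24/5b +648.649ms=6/5b
Σ=6b of 6 (111bpm 6/8) — PASS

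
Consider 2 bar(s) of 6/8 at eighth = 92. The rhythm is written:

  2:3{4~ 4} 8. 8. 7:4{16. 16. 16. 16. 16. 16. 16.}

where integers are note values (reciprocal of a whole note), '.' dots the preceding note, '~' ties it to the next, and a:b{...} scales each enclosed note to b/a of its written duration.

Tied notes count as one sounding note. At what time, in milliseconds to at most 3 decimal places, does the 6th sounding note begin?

note 6 onset = 69/7b = 6428.571ms

1. 0.0ms @ 0 + 3913.043ms (6)
2. 3913.043ms @ 6 + 978.261ms (3/2)
3. 4891.304ms @ 15/2 + 978.261ms (3/2)
4. 5869.565ms @ 9 + 279.503ms (3/7)
5. 6149.068ms @ 66/7 + 279.503ms (3/7)
6. 6428.571ms @ 69/7 + 279.503ms (3/7)
7. 6708.075ms @ 72/7 + 279.503ms (3/7)
8. 6987.578ms @ 75/7 + 279.503ms (3/7)
9. 7267.081ms @ 78/7 + 279.503ms (3/7)
10. 7546.584ms @ 81/7 + 279.503ms (3/7)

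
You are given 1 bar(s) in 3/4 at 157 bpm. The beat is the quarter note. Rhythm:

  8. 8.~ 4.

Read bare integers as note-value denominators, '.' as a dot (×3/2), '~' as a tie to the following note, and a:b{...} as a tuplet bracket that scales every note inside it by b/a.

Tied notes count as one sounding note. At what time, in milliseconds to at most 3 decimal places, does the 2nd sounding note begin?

note 2 onset = 3/4b = 286.624ms

1. 0.0ms @ 0 + 286.624ms (3/4)
2. 286.624ms @ 3/4 + 859.873ms (9/4)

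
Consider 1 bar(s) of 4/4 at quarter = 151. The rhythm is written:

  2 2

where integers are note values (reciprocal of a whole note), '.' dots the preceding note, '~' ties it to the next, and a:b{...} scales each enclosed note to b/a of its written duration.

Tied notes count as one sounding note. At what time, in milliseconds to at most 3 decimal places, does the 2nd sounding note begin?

note 2 onset = 2b = 794.702ms

1. 0.0ms @ 0 + 794.702ms (2)
2. 794.702ms @ 2 + 794.702ms (2)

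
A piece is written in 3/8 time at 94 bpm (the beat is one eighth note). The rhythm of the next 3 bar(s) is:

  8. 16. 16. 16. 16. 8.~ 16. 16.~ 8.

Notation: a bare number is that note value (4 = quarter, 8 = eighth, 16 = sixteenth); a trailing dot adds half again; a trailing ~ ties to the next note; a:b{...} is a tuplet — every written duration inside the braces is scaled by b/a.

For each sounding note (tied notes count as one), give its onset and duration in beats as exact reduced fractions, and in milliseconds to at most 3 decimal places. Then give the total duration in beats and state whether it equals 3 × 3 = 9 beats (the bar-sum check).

1) 0.0ms=0b +957.447ms=3/2b
2) 957.447ms=3/2b +478.723ms=3/4b
3) 1436.17ms=9/4b +478.723ms=3/4b
4) 1914.894ms=3b +478.723ms=3/4b
5) 2393.617ms=15/4b +478.723ms=3/4b
6) 2872.34ms=9/2b +1436.17ms=9/4b
7) 4308.511ms=27/4b +1436.17ms=9/4b
Σ=9b of 9 (94bpm 3/8) — PASS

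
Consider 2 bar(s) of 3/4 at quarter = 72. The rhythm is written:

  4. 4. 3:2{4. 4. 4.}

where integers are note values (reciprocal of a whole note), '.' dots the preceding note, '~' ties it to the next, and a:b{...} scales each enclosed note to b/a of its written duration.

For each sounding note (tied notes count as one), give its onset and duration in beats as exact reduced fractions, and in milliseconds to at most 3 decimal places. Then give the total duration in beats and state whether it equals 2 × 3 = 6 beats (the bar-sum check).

1) 0.0ms=0b +1250.0ms=3/2b
2) 1250.0ms=3/2b +1250.0ms=3/2b
3) 2500.0ms=3b +833.333ms=1b
4) 3333.333ms=4b +833.333ms=1b
5) 4166.667ms=5b +833.333ms=1b
Σ=6b of 6 (72bpm 3/4) — PASS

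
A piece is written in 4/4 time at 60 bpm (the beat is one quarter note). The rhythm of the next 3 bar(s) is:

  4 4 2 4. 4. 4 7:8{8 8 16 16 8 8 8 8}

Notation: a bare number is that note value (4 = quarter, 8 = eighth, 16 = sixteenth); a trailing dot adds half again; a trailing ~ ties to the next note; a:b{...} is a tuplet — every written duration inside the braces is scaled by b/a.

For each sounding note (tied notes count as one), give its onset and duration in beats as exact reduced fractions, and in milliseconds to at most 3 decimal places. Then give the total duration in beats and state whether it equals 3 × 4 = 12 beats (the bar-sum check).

1) 0.0ms=0b +1000.0ms=1b
2) 1000.0ms=1b +1000.0ms=1b
3) 2000.0ms=2b +2000.0ms=2b
4) 4000.0ms=4b +1500.0ms=3/2b
5) 5500.0ms=11/2b +1500.0ms=3/2b
6) 7000.0ms=7b +1000.0ms=1b
7) 8000.0ms=8b +571.429ms=4/7b
8) 8571.429ms=60/7b +571.429ms=4/7b
9) 9142.857ms=64/7b +285.714ms=2/7b
10) 9428.571ms=66/7b +285.714ms=2/7b
11) 9714.286ms=68/7b +571.429ms=4/7b
12) 10285.714ms=72/7b +571.429ms=4/7b
13) 10857.143ms=76/7b +571.429ms=4/7b
14) 11428.571ms=80/7b +571.429ms=4/7b
Σ=12b of 12 (60bpm 4/4) — PASS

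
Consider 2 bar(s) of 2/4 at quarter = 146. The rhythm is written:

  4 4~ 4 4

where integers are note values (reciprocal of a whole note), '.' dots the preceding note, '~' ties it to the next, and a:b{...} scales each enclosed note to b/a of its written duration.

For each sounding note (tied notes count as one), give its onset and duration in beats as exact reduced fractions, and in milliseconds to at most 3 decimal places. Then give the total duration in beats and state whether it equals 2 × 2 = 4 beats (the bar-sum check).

1) 0.0ms=0b +410.959ms=1b
2) 410.959ms=1b +821.918ms=2b
3) 1232.877ms=3b +410.959ms=1b
Σ=4b of 4 (146bpm 2/4) — PASS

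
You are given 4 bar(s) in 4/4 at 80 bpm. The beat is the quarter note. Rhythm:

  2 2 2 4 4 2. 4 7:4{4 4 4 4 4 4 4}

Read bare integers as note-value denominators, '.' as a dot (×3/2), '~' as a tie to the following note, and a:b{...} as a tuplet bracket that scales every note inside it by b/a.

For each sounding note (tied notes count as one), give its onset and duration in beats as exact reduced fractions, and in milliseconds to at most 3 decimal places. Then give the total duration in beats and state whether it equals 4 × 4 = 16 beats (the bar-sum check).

1) 0.0ms=0b +1500.0ms=2b
2) 1500.0ms=2b +1500.0ms=2b
3) 3000.0ms=4b +1500.0ms=2b
4) 4500.0ms=6b +750.0ms=1b
5) 5250.0ms=7b +750.0ms=1b
6) 6000.0ms=8b +2250.0ms=3b
7) 8250.0ms=11b +750.0ms=1b
8) 9000.0ms=12b +428.571ms=4/7b
9) 9428.571ms=88/7b +428.571ms=4/7b
10) 9857.143ms=92/7b +428.571ms=4/7b
11) 10285.714ms=96/7b +428.571ms=4/7b
12) 10714.286ms=100/7b +428.571ms=4/7b
13) 11142.857ms=104/7b +428.571ms=4/7b
14) 11571.429ms=108/7b +428.571ms=4/7b
Σ=16b of 16 (80bpm 4/4) — PASS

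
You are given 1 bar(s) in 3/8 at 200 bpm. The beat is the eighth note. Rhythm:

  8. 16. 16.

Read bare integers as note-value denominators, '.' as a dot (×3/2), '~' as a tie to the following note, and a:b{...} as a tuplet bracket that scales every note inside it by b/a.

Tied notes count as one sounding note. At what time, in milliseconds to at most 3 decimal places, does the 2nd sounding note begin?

note 2 onset = 3/2b = 450.0ms

1. 0.0ms @ 0 + 450.0ms (3/2)
2. 450.0ms @ 3/2 + 225.0ms (3/4)
3. 675.0ms @ 9/4 + 225.0ms (3/4)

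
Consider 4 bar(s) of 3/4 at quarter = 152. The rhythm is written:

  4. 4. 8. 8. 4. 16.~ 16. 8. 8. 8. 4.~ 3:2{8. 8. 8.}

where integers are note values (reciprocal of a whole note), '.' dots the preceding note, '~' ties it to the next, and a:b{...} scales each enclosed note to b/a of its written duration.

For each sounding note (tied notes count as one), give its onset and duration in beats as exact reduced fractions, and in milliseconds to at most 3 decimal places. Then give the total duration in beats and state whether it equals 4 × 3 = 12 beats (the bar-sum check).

1) 0.0ms=0b +592.105ms=3/2b
2) 592.105ms=3/2b +592.105ms=3/2b
3) 1184.211ms=3b +296.053ms=3/4b
4) 1480.263ms=15/4b +296.053ms=3/4b
5) 1776.316ms=9/2b +592.105ms=3/2b
6) 2368.421ms=6b +296.053ms=3/4b
7) 2664.474ms=27/4b +296.053ms=3/4b
8) 2960.526ms=15/2b +296.053ms=3/4b
9) 3256.579ms=33/4b +296.053ms=3/4b
10) 3552.632ms=9b +789.474ms=2b
11) 4342.105ms=11b +197.368ms=1/2b
12) 4539.474ms=23/2b +197.368ms=1/2b
Σ=12b of 12 (152bpm 3/4) — PASS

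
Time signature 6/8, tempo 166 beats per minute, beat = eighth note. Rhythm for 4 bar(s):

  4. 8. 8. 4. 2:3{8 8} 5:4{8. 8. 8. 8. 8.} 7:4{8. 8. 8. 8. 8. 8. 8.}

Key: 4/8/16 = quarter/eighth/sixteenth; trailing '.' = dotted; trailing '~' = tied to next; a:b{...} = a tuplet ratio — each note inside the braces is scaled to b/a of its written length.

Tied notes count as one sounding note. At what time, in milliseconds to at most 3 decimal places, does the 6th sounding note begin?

note 6 onset = 21/2b = 3795.181ms

1. 0.0ms @ 0 + 1084.337ms (3)
2. 1084.337ms @ 3 + 542.169ms (3/2)
3. 1626.506ms @ 9/2 + 542.169ms (3/2)
4. 2168.675ms @ 6 + 1084.337ms (3)
5. 3253.012ms @ 9 + 542.169ms (3/2)
6. 3795.181ms @ 21/2 + 542.169ms (3/2)
7. 4337.349ms @ 12 + 433.735ms (6/5)
8. 4771.084ms @ 66/5 + 433.735ms (6/5)
9. 5204.819ms @ 72/5 + 433.735ms (6/5)
10. 5638.554ms @ 78/5 + 433.735ms (6/5)
11. 6072.289ms @ 84/5 + 433.735ms (6/5)
12. 6506.024ms @ 18 + 309.811ms (6/7)
13. 6815.835ms @ 132/7 + 309.811ms (6/7)
14. 7125.645ms @ 138/7 + 309.811ms (6/7)
15. 7435.456ms @ 144/7 + 309.811ms (6/7)
16. 7745.267ms @ 150/7 + 309.811ms (6/7)
17. 8055.077ms @ 156/7 + 309.811ms (6/7)
18. 8364.888ms @ 162/7 + 309.811ms (6/7)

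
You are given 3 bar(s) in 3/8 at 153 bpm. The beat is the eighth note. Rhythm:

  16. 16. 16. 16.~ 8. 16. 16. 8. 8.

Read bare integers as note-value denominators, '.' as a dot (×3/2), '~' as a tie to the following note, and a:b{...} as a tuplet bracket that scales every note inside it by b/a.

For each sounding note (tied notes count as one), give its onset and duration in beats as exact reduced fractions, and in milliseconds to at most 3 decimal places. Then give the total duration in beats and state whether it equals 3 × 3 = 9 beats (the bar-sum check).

1) 0.0ms=0b +294.118ms=3/4b
2) 294.118ms=3/4b +294.118ms=3/4b
3) 588.235ms=3/2b +294.118ms=3/4b
4) 882.353ms=9/4b +882.353ms=9/4b
5) 1764.706ms=9/2b +294.118ms=3/4b
6) 2058.824ms=21/4b +294.118ms=3/4b
7) 2352.941ms=6b +588.235ms=3/2b
8) 2941.176ms=15/2b +588.235ms=3/2b
Σ=9b of 9 (153bpm 3/8) — PASS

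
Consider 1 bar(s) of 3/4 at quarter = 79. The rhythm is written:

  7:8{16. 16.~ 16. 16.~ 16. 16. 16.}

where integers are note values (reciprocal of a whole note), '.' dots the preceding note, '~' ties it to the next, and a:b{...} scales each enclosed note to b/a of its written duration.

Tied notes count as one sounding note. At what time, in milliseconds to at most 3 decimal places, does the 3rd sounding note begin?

note 3 onset = 9/7b = 976.492ms

1. 0.0ms @ 0 + 325.497ms (3/7)
2. 325.497ms @ 3/7 + 650.995ms (6/7)
3. 976.492ms @ 9/7 + 650.995ms (6/7)
4. 1627.486ms @ 15/7 + 325.497ms (3/7)
5. 1952.984ms @ 18/7 + 325.497ms (3/7)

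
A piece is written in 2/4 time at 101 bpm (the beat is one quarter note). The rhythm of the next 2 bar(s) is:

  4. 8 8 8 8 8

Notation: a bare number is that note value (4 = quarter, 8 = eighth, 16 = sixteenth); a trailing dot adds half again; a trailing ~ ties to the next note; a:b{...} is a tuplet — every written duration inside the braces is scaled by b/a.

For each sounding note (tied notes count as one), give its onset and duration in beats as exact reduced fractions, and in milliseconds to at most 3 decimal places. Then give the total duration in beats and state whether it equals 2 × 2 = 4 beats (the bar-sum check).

1) 0.0ms=0b +891.089ms=3/2b
2) 891.089ms=3/2b +297.03ms=1/2b
3) 1188.119ms=2b +297.03ms=1/2b
4) 1485.149ms=5/2b +297.03ms=1/2b
5) 1782.178ms=3b +297.03ms=1/2b
6) 2079.208ms=7/2b +297.03ms=1/2b
Σ=4b of 4 (101bpm 2/4) — PASS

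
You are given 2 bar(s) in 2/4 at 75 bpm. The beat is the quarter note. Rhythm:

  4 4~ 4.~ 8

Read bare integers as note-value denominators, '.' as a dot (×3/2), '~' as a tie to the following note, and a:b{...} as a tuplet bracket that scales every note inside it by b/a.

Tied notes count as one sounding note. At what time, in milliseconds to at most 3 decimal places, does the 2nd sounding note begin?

1. 0.0ms @ 0 + 800.0ms (1)
2. 800.0ms @ 1 + 2400.0ms (3)

note 2 onset = 1b = 800.0ms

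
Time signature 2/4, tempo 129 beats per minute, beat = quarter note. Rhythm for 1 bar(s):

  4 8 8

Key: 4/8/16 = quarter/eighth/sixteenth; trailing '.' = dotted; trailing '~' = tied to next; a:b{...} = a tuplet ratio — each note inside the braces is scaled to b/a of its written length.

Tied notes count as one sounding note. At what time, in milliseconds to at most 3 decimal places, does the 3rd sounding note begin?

note 3 onset = 3/2b = 697.674ms

1. 0.0ms @ 0 + 465.116ms (1)
2. 465.116ms @ 1 + 232.558ms (1/2)
3. 697.674ms @ 3/2 + 232.558ms (1/2)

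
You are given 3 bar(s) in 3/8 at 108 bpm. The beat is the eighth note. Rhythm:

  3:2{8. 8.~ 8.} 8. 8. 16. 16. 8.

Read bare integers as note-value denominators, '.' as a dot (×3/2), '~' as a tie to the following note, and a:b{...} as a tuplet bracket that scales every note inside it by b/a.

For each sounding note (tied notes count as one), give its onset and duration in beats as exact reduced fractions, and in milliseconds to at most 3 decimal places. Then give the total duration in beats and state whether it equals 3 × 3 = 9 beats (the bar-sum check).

1) 0.0ms=0b +555.556ms=1b
2) 555.556ms=1b +1111.111ms=2b
3) 1666.667ms=3b +833.333ms=3/2b
4) 2500.0ms=9/2b +833.333ms=3/2b
5) 3333.333ms=6b +416.667ms=3/4b
6) 3750.0ms=27/4b +416.667ms=3/4b
7) 4166.667ms=15/2b +833.333ms=3/2b
Σ=9b of 9 (108bpm 3/8) — PASS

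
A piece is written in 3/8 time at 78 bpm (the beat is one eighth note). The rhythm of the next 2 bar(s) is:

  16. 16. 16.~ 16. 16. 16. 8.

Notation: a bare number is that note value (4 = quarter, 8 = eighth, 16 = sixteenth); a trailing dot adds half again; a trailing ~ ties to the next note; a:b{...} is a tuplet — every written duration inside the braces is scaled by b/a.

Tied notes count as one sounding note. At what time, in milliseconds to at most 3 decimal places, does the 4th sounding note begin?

note 4 onset = 3b = 2307.692ms

1. 0.0ms @ 0 + 576.923ms (3/4)
2. 576.923ms @ 3/4 + 576.923ms (3/4)
3. 1153.846ms @ 3/2 + 1153.846ms (3/2)
4. 2307.692ms @ 3 + 576.923ms (3/4)
5. 2884.615ms @ 15/4 + 576.923ms (3/4)
6. 3461.538ms @ 9/2 + 1153.846ms (3/2)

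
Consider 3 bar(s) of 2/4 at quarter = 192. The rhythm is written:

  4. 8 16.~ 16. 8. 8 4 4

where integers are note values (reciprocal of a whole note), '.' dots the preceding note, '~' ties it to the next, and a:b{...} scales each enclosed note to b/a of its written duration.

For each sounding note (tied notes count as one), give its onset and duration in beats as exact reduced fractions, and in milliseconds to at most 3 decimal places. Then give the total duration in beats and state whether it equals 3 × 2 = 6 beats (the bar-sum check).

1) 0.0ms=0b +468.75ms=3/2b
2) 468.75ms=3/2b +156.25ms=1/2b
3) 625.0ms=2b +234.375ms=3/4b
4) 859.375ms=11/4b +234.375ms=3/4b
5) 1093.75ms=7/2b +156.25ms=1/2b
6) 1250.0ms=4b +312.5ms=1b
7) 1562.5ms=5b +312.5ms=1b
Σ=6b of 6 (192bpm 2/4) — PASS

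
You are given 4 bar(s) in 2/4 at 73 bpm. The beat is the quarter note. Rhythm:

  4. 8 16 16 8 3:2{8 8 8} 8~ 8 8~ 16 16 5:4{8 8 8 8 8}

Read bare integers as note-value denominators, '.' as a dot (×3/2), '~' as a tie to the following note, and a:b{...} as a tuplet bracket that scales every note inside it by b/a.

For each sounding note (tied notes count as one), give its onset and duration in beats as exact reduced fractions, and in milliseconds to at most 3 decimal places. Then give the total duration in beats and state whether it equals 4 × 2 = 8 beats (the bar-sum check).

1) 0.0ms=0b +1232.877ms=3/2b
2) 1232.877ms=3/2b +410.959ms=1/2b
3) 1643.836ms=2b +205.479ms=1/4b
4) 1849.315ms=9/4b +205.479ms=1/4b
5) 2054.795ms=5/2b +410.959ms=1/2b
6) 2465.753ms=3b +273.973ms=1/3b
7) 2739.726ms=10/3b +273.973ms=1/3b
8) 3013.699ms=11/3b +273.973ms=1/3b
9) 3287.671ms=4b +821.918ms=1b
10) 4109.589ms=5b +616.438ms=3/4b
11) 4726.027ms=23/4b +205.479ms=1/4b
12) 4931.507ms=6b +328.767ms=2/5b
13) 5260.274ms=32/5b +328.767ms=2/5b
14) 5589.041ms=34/5b +328.767ms=2/5b
15) 5917.808ms=36/5b +328.767ms=2/5b
16) 6246.575ms=38/5b +328.767ms=2/5b
Σ=8b of 8 (73bpm 2/4) — PASS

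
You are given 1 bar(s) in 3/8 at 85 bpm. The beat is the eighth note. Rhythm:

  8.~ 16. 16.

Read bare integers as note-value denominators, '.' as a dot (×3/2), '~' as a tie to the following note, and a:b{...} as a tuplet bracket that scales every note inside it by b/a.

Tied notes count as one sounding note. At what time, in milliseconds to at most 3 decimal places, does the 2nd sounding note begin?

note 2 onset = 9/4b = 1588.235ms

1. 0.0ms @ 0 + 1588.235ms (9/4)
2. 1588.235ms @ 9/4 + 529.412ms (3/4)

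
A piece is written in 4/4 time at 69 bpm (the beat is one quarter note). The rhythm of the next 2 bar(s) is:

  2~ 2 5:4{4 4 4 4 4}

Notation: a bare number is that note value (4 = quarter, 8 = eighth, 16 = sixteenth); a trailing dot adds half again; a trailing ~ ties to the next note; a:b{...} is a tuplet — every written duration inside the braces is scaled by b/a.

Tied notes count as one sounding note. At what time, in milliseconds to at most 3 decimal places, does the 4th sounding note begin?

note 4 onset = 28/5b = 4869.565ms

1. 0.0ms @ 0 + 3478.261ms (4)
2. 3478.261ms @ 4 + 695.652ms (4/5)
3. 4173.913ms @ 24/5 + 695.652ms (4/5)
4. 4869.565ms @ 28/5 + 695.652ms (4/5)
5. 5565.217ms @ 32/5 + 695.652ms (4/5)
6. 6260.87ms @ 36/5 + 695.652ms (4/5)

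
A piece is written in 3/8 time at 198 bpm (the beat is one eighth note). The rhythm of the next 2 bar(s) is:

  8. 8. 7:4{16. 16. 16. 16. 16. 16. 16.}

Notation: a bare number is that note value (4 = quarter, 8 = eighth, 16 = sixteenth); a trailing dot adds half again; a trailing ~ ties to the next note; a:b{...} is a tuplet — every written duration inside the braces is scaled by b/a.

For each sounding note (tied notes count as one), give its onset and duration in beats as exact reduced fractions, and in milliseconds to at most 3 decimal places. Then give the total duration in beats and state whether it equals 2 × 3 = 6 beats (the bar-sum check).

1) 0.0ms=0b +454.545ms=3/2b
2) 454.545ms=3/2b +454.545ms=3/2b
3) 909.091ms=3b +129.87ms=3/7b
4) 1038.961ms=24/7b +129.87ms=3/7b
5) 1168.831ms=27/7b +129.87ms=3/7b
6) 1298.701ms=30/7b +129.87ms=3/7b
7) 1428.571ms=33/7b +129.87ms=3/7b
8) 1558.442ms=36/7b +129.87ms=3/7b
9) 1688.312ms=39/7b +129.87ms=3/7b
Σ=6b of 6 (198bpm 3/8) — PASS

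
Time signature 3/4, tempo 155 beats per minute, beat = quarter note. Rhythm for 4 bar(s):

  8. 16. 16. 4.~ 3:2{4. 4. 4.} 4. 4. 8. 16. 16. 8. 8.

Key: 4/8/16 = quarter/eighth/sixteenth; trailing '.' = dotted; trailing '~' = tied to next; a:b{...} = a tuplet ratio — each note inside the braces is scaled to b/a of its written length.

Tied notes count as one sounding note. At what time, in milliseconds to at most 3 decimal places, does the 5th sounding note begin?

note 5 onset = 4b = 1548.387ms

1. 0.0ms @ 0 + 290.323ms (3/4)
2. 290.323ms @ 3/4 + 145.161ms (3/8)
3. 435.484ms @ 9/8 + 145.161ms (3/8)
4. 580.645ms @ 3/2 + 967.742ms (5/2)
5. 1548.387ms @ 4 + 387.097ms (1)
6. 1935.484ms @ 5 + 387.097ms (1)
7. 2322.581ms @ 6 + 580.645ms (3/2)
8. 2903.226ms @ 15/2 + 580.645ms (3/2)
9. 3483.871ms @ 9 + 290.323ms (3/4)
10. 3774.194ms @ 39/4 + 145.161ms (3/8)
11. 3919.355ms @ 81/8 + 145.161ms (3/8)
12. 4064.516ms @ 21/2 + 290.323ms (3/4)
13. 4354.839ms @ 45/4 + 290.323ms (3/4)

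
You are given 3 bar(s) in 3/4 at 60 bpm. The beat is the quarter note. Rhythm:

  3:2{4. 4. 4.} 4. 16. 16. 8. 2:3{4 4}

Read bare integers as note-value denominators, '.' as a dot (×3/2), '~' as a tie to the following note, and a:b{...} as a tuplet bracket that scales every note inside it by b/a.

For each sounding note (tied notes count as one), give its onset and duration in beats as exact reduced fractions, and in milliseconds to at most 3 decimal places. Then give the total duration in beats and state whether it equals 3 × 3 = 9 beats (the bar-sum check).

1) 0.0ms=0b +1000.0ms=1b
2) 1000.0ms=1b +1000.0ms=1b
3) 2000.0ms=2b +1000.0ms=1b
4) 3000.0ms=3b +1500.0ms=3/2b
5) 4500.0ms=9/2b +375.0ms=3/8b
6) 4875.0ms=39/8b +375.0ms=3/8b
7) 5250.0ms=21/4b +750.0ms=3/4b
8) 6000.0ms=6b +1500.0ms=3/2b
9) 7500.0ms=15/2b +1500.0ms=3/2b
Σ=9b of 9 (60bpm 3/4) — PASS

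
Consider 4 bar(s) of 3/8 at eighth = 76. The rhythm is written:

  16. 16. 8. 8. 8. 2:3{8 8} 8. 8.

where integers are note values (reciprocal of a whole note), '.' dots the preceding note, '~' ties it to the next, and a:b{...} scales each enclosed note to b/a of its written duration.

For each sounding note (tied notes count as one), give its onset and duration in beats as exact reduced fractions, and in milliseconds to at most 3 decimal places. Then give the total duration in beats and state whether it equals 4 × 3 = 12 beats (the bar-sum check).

1) 0.0ms=0b +592.105ms=3/4b
2) 592.105ms=3/4b +592.105ms=3/4b
3) 1184.211ms=3/2b +1184.211ms=3/2b
4) 2368.421ms=3b +1184.211ms=3/2b
5) 3552.632ms=9/2b +1184.211ms=3/2b
6) 4736.842ms=6b +1184.211ms=3/2b
7) 5921.053ms=15/2b +1184.211ms=3/2b
8) 7105.263ms=9b +1184.211ms=3/2b
9) 8289.474ms=21/2b +1184.211ms=3/2b
Σ=12b of 12 (76bpm 3/8) — PASS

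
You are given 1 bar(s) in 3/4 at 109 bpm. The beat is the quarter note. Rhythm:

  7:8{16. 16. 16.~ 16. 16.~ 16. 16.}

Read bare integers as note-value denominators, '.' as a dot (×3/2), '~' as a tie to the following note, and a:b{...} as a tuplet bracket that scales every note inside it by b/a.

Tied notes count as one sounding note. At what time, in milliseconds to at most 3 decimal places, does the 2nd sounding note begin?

note 2 onset = 3/7b = 235.911ms

1. 0.0ms @ 0 + 235.911ms (3/7)
2. 235.911ms @ 3/7 + 235.911ms (3/7)
3. 471.822ms @ 6/7 + 471.822ms (6/7)
4. 943.644ms @ 12/7 + 471.822ms (6/7)
5. 1415.465ms @ 18/7 + 235.911ms (3/7)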